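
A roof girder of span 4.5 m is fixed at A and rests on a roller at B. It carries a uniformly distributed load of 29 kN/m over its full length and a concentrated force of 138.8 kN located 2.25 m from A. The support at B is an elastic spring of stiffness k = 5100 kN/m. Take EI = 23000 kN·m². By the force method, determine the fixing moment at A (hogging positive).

Choose R_B as the redundant. The primary structure is the cantilever fixed at A.
Downward deflection at the released point B due to the loads:
  UDL 29: wL⁴/(8EI) = 1486/EI
  point load 138.8 at a = 2.25: Pa²(3L − a)/(6EI) = 1318/EI
  δ_0 = 2804/EI
Flexibility coefficient — unit upward force at B: δ_{BB} = L³/(3EI) = 30.38/EI.
With EI = 23000 kN·m²: δ_0 = 0.12191 m and δ_{BB} = 0.001321 m/kN.
Compatibility — the spring shortens by R_B/k under the reaction it provides: δ_0 − R_B·δ_{BB} = R_B/k. With 1/k = 0.000196 m/kN, R_B = δ_0 / (δ_{BB} + 1/k) = 0.12191 / (0.001321 + 0.000196) = 80.38 kN.
Moment equilibrium about A: M_A = Σ(load moments about A) − R_B·L = 605.9 − 80.38×4.5 = 244.2 kN·m.

M_A = 244.2 kN·m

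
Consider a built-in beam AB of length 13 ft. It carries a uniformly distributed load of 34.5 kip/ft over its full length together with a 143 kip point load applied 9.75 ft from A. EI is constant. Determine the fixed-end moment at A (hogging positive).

Take the two fixed-end moments M_A, M_B as redundants; the released structure is the simple span AB.
On the primary (simply-supported) span, the end slopes from the loading are:
  at A: UDL 34.5: wL³/(24EI) = 3158/EI
  at B: UDL 34.5: wL³/(24EI) = 3158/EI
  at A: point load 143 at a = 9.75: Pab(L + b)/(6LEI) = 944/EI
  at B: point load 143 at a = 9.75: Pab(L + a)/(6LEI) = 1322/EI
  θ_A0 = 4102/EI,  θ_B0 = 4480/EI
Flexibility coefficients: a unit moment at one end gives L/(3EI) there and L/(6EI) at the far end, so f₁₁ = f₂₂ = 4.333/EI and f₁₂ = f₂₁ = 2.167/EI.
Compatibility — zero rotation at each built-in end:
  4.333 M_A + 2.167 M_B = 4102
  2.167 M_A + 4.333 M_B = 4480
Solving the pair gives M_A = 573 kip·ft and M_B = 747.3 kip·ft (hogging).

M_A = 573 kip·ft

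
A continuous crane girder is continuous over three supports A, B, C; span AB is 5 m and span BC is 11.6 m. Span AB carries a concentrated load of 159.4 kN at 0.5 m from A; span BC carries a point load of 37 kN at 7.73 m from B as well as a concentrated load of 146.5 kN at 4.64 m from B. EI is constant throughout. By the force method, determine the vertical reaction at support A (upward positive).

R_A = 86.59 kN

Take M_B as the redundant. Released structure: two simple spans AB and BC with a hinge at B.
End slopes at the hinge B, treating each span as simply supported:
  span AB: point load 159.4 at a = 0.5: Pab(L + a)/(6LEI) = 65.75/EI
  span BC: point load 37 at a = 7.73: Pab(L + b)/(6LEI) = 246/EI
  span BC: point load 146.5 at a = 4.64: Pab(L + b)/(6LEI) = 1262/EI
  relative rotation θ_0 = (65.75 + 1508)/EI = 1573/EI
A unit hogging moment at B produces rotation L₁/(3EI) + L₂/(3EI) = 5.533/EI.
Slope continuity at B: θ_0 = M_B·5.533/EI, so M_B = 1573/5.533 = 284.4 kN·m (hogging).
Span AB, ΣM about A with M_B applied at B: R_B^{AB}·5 = 79.7 + 284.4, so R_B^{AB} = 72.81 kN and R_A = 159.4 − 72.81 = 86.59 kN.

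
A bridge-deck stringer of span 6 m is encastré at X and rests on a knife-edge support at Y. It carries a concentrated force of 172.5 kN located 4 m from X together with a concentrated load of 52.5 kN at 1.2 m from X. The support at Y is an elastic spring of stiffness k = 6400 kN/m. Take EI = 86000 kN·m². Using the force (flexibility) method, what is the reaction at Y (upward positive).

Release the roller at Y. Primary structure: cantilever fixed at X.
Downward deflection at the released point Y due to the loads:
  point load 172.5 at a = 4: Pa²(3L − a)/(6EI) = 6440/EI
  point load 52.5 at a = 1.2: Pa²(3L − a)/(6EI) = 211.7/EI
  δ_0 = 6652/EI
Flexibility coefficient — unit upward force at Y: δ_{YY} = L³/(3EI) = 72/EI.
With EI = 86000 kN·m²: δ_0 = 0.077345 m and δ_{YY} = 0.000837 m/kN.
Compatibility — the spring shortens by R_Y/k under the reaction it provides: δ_0 − R_Y·δ_{YY} = R_Y/k. With 1/k = 0.000156 m/kN, R_Y = δ_0 / (δ_{YY} + 1/k) = 0.077345 / (0.000837 + 0.000156) = 77.85 kN.

R_Y = 77.85 kN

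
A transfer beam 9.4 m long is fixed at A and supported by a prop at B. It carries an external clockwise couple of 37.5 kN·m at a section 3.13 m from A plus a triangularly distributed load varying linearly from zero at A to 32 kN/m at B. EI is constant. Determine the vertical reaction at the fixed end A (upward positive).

Take the reaction at B as the redundant and release it; the primary structure is a cantilever fixed at A.
Downward deflection at the released point B due to the loads:
  clockwise couple 37.5 at a = 3.13: M₀a(2L − a)/(2EI) = 919.6/EI
  triangular load, peak 32 at the free end: 11w₀L⁴/(120EI) = 22902/EI
  δ_0 = 23822/EI
Tip deflection under a unit load at B: L³/(3EI) = 276.9/EI.
Compatibility at B: δ_0 − R_B·δ_{BB} = 0, so R_B = 23822/276.9 = 86.04 kN.
Vertical equilibrium: R_A = ΣP − R_B = 150.4 − 86.04 = 64.36 kN.

R_A = 64.36 kN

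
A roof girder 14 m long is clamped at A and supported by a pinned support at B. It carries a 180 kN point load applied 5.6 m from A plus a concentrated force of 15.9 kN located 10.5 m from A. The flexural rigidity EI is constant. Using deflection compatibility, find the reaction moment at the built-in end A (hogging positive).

M_A = 509.9 kN·m

Take the reaction at B as the redundant and release it; the primary structure is a cantilever fixed at A.
Downward deflection at the released point B due to the loads:
  point load 180 at a = 5.6: Pa²(3L − a)/(6EI) = 34245/EI
  point load 15.9 at a = 10.5: Pa²(3L − a)/(6EI) = 9203/EI
  δ_0 = 43448/EI
Flexibility coefficient — unit upward force at B: δ_{BB} = L³/(3EI) = 914.7/EI.
Compatibility at B: δ_0 − R_B·δ_{BB} = 0, so R_B = 43448/914.7 = 47.5 kN.
Moment equilibrium about A: M_A = Σ(load moments about A) − R_B·L = 1175 − 47.5×14 = 509.9 kN·m.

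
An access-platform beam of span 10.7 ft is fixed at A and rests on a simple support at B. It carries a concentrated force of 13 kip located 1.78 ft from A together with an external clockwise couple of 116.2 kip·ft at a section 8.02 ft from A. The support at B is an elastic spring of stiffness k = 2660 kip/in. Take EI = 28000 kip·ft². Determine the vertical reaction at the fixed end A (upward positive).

Take the reaction at B as the redundant and release it; the primary structure is a cantilever fixed at A.
Downward deflection at the released point B due to the loads:
  point load 13 at a = 1.78: Pa²(3L − a)/(6EI) = 208.1/EI
  clockwise couple 116.2 at a = 8.02: M₀a(2L − a)/(2EI) = 6235/EI
  δ_0 = 6443/EI
Flexibility coefficient — unit upward force at B: δ_{BB} = L³/(3EI) = 408.3/EI.
With EI = 28000 kip·ft²: δ_0 = 0.2301 ft and δ_{BB} = 0.014584 ft/kip.
Compatibility — the spring shortens by R_B/k under the reaction it provides: δ_0 − R_B·δ_{BB} = R_B/k. With 1/k = 1/(2660×12) ft/kip = 0.000031 ft/kip, R_B = δ_0 / (δ_{BB} + 1/k) = 0.2301 / (0.014584 + 0.000031) = 15.74 kip.
Vertical equilibrium: R_A = ΣP − R_B = 13 − 15.74 = -2.744 kip.

R_A = -2.744 kip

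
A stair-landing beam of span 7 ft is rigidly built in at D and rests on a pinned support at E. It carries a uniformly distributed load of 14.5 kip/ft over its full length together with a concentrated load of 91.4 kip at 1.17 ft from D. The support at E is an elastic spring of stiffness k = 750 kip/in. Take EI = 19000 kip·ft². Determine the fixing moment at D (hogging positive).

Release the roller at E. Primary structure: cantilever fixed at D.
Downward deflection at the released point E due to the loads:
  UDL 14.5: wL⁴/(8EI) = 4352/EI
  point load 91.4 at a = 1.17: Pa²(3L − a)/(6EI) = 413.5/EI
  δ_0 = 4765/EI
Tip deflection under a unit load at E: L³/(3EI) = 114.3/EI.
With EI = 19000 kip·ft²: δ_0 = 0.25081 ft and δ_{EE} = 0.006018 ft/kip.
Compatibility — the spring shortens by R_E/k under the reaction it provides: δ_0 − R_E·δ_{EE} = R_E/k. With 1/k = 1/(750×12) ft/kip = 0.000111 ft/kip, R_E = δ_0 / (δ_{EE} + 1/k) = 0.25081 / (0.006018 + 0.000111) = 40.92 kip.
Moment equilibrium about D: M_D = Σ(load moments about D) − R_E·L = 462.2 − 40.92×7 = 175.7 kip·ft.

M_D = 175.7 kip·ft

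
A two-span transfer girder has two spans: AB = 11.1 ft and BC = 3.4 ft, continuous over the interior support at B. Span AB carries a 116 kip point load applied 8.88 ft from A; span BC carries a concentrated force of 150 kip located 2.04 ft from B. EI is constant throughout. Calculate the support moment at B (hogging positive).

M_B = 162 kip·ft

Release continuity at B by inserting a hinge; the redundant is the internal moment M_B. The primary structure is two simply-supported spans AB and BC.
End slopes at the hinge B, treating each span as simply supported:
  span AB: point load 116 at a = 8.88: Pab(L + a)/(6LEI) = 686/EI
  span BC: point load 150 at a = 2.04: Pab(L + b)/(6LEI) = 97.1/EI
  relative rotation θ_0 = (686 + 97.1)/EI = 783.1/EI
A unit hogging moment at B produces rotation L₁/(3EI) + L₂/(3EI) = 4.833/EI.
Compatibility: M_B·(L₁+L₂)/(3EI) = θ_0, giving M_B = 162 kip·ft (hogging).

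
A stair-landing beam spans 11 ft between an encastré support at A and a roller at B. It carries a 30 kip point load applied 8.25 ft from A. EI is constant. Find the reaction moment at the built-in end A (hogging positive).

M_A = 38.67 kip·ft

Take the reaction at B as the redundant and release it; the primary structure is a cantilever fixed at A.
Primary-structure tip deflection at B by superposition:
  point load 30 at a = 8.25: Pa²(3L − a)/(6EI) = 8423/EI
Tip deflection under a unit load at B: L³/(3EI) = 443.7/EI.
The prop prevents deflection at B: R_B = δ_0/δ_{BB} = 8423/443.7 = 18.98 kip.
Moment equilibrium about A: M_A = Σ(load moments about A) − R_B·L = 247.5 − 18.98×11 = 38.67 kip·ft.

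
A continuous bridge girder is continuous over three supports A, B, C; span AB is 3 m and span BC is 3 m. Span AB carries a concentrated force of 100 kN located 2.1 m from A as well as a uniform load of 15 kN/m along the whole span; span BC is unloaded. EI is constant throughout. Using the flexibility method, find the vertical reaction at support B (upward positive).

Take M_B as the redundant. Released structure: two simple spans AB and BC with a hinge at B.
Discontinuity in slope at B on the released structure — sum the simple-span end rotations:
  span AB: point load 100 at a = 2.1: Pab(L + a)/(6LEI) = 53.55/EI
  span AB: UDL 15: wL³/(24EI) = 16.88/EI
  relative rotation θ_0 = (70.42 + 0)/EI = 70.42/EI
A unit hogging moment at B produces rotation L₁/(3EI) + L₂/(3EI) = 2/EI.
Compatibility: M_B·(L₁+L₂)/(3EI) = θ_0, giving M_B = 35.21 kN·m (hogging).
Span AB, ΣM about A with M_B applied at B: R_B^{AB}·3 = 277.5 + 35.21, so R_B^{AB} = 104.2 kN and R_A = 145 − 104.2 = 40.76 kN.
Span BC, ΣM about C: R_B^{BC}·3 = 0 + 35.21, so R_B^{BC} = 11.74 kN and R_C = 0 − 11.74 = -11.74 kN.
R_B = 104.2 + 11.74 = 116 kN.

R_B = 116 kN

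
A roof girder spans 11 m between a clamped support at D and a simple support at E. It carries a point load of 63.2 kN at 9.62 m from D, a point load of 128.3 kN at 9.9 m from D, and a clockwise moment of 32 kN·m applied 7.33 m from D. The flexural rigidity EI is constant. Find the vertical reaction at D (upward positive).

Choose R_E as the redundant. The primary structure is the cantilever fixed at D.
Deflection at E on the released cantilever, summing each load's contribution:
  point load 63.2 at a = 9.62: Pa²(3L − a)/(6EI) = 22791/EI
  point load 128.3 at a = 9.9: Pa²(3L − a)/(6EI) = 48413/EI
  clockwise couple 32 at a = 7.33: M₀a(2L − a)/(2EI) = 1720/EI
  δ_0 = 72924/EI
Tip deflection under a unit load at E: L³/(3EI) = 443.7/EI.
Compatibility at E: δ_0 − R_E·δ_{EE} = 0, so R_E = 72924/443.7 = 164.4 kN.
Vertical equilibrium: R_D = ΣP − R_E = 191.5 − 164.4 = 27.13 kN.

R_D = 27.13 kN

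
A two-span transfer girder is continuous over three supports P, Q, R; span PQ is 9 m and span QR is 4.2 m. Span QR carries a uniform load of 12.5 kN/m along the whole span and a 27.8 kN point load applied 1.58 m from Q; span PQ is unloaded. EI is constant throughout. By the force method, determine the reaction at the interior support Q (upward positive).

R_Q = 49.13 kN

Take M_Q as the redundant. Released structure: two simple spans PQ and QR with a hinge at Q.
Discontinuity in slope at Q on the released structure — sum the simple-span end rotations:
  span QR: UDL 12.5: wL³/(24EI) = 38.59/EI
  span QR: point load 27.8 at a = 1.58: Pab(L + b)/(6LEI) = 31.14/EI
  relative rotation θ_0 = (0 + 69.73)/EI = 69.73/EI
A unit hogging moment at Q produces rotation L₁/(3EI) + L₂/(3EI) = 4.4/EI.
Slope continuity at Q: θ_0 = M_Q·4.4/EI, so M_Q = 69.73/4.4 = 15.85 kN·m (hogging).
Span PQ, ΣM about P with M_Q applied at Q: R_Q^{PQ}·9 = 0 + 15.85, so R_Q^{PQ} = 1.761 kN and R_P = 0 − 1.761 = -1.761 kN.
Span QR, ΣM about R: R_Q^{QR}·4.2 = 183.1 + 15.85, so R_Q^{QR} = 47.37 kN and R_R = 80.3 − 47.37 = 32.93 kN.
R_Q = 1.761 + 47.37 = 49.13 kN.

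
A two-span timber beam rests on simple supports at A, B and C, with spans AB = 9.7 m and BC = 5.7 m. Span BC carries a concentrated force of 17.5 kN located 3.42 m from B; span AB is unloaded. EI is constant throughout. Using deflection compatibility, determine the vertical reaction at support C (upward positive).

Take M_B as the redundant. Released structure: two simple spans AB and BC with a hinge at B.
Rotations at B on the released spans (each span's end-slope, ×1/EI):
  span BC: point load 17.5 at a = 3.42: Pab(L + b)/(6LEI) = 31.84/EI
  relative rotation θ_0 = (0 + 31.84)/EI = 31.84/EI
A unit hogging moment at B produces rotation L₁/(3EI) + L₂/(3EI) = 5.133/EI.
Compatibility: M_B·(L₁+L₂)/(3EI) = θ_0, giving M_B = 6.203 kN·m (hogging).
Span BC, ΣM about C: R_B^{BC}·5.7 = 39.9 + 6.203, so R_B^{BC} = 8.088 kN and R_C = 17.5 − 8.088 = 9.412 kN.

R_C = 9.412 kN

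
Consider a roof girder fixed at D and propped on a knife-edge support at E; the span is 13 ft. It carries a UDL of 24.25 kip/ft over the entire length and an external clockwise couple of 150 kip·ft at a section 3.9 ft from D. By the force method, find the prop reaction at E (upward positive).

R_E = 127 kip

Remove the prop at E; the released (primary) structure is a cantilever built in at D.
Free-end deflection of the primary structure under the applied loading (downward +):
  UDL 24.25: wL⁴/(8EI) = 86576/EI
  clockwise couple 150 at a = 3.9: M₀a(2L − a)/(2EI) = 6464/EI
  δ_0 = 93040/EI
Flexibility coefficient — unit upward force at E: δ_{EE} = L³/(3EI) = 732.3/EI.
Compatibility at E: δ_0 − R_E·δ_{EE} = 0, so R_E = 93040/732.3 = 127 kip.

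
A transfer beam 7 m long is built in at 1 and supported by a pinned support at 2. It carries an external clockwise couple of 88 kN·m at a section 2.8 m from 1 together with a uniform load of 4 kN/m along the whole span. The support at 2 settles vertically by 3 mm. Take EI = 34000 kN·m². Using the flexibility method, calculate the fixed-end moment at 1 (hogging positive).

Remove the prop at 2; the released (primary) structure is a cantilever built in at 1.
Primary-structure tip deflection at 2 by superposition:
  clockwise couple 88 at a = 2.8: M₀a(2L − a)/(2EI) = 1380/EI
  UDL 4: wL⁴/(8EI) = 1200/EI
  δ_0 = 2580/EI
Tip deflection under a unit load at 2: L³/(3EI) = 114.3/EI.
With EI = 34000 kN·m²: δ_0 = 0.075892 m and δ_{22} = 0.003363 m/kN.
Compatibility — the beam at 2 must follow the support down by 0.003 m: δ_0 − R_2·δ_{22} = 0.003, so R_2 = (0.075892 − 0.003)/0.003363 = 21.68 kN.
Moment equilibrium about 1: M_1 = Σ(load moments about 1) − R_2·L = 186 − 21.68×7 = 34.26 kN·m.

M_1 = 34.26 kN·m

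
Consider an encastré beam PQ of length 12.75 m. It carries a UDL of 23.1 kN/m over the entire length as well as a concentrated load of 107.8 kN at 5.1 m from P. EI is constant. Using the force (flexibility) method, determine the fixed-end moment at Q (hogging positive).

Release both end moments; the primary structure is a simply-supported span PQ with redundants M_P and M_Q.
Simple-span end rotations at P and Q under the given loads:
  at P: UDL 23.1: wL³/(24EI) = 1995/EI
  at Q: UDL 23.1: wL³/(24EI) = 1995/EI
  at P: point load 107.8 at a = 5.1: Pab(L + b)/(6LEI) = 1122/EI
  at Q: point load 107.8 at a = 5.1: Pab(L + a)/(6LEI) = 981.4/EI
  θ_P0 = 3116/EI,  θ_Q0 = 2976/EI
Flexibility coefficients: a unit moment at one end gives L/(3EI) there and L/(6EI) at the far end, so f₁₁ = f₂₂ = 4.25/EI and f₁₂ = f₂₁ = 2.125/EI.
Compatibility — zero rotation at each built-in end:
  4.25 M_P + 2.125 M_Q = 3116
  2.125 M_P + 4.25 M_Q = 2976
Solving the pair gives M_P = 510.9 kN·m and M_Q = 444.9 kN·m (hogging).

M_Q = 444.9 kN·m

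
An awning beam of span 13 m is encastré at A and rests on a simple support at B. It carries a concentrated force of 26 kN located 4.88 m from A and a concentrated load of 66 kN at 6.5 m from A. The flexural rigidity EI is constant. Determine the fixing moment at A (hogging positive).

Remove the prop at B; the released (primary) structure is a cantilever built in at A.
Primary-structure tip deflection at B by superposition:
  point load 26 at a = 4.88: Pa²(3L − a)/(6EI) = 3521/EI
  point load 66 at a = 6.5: Pa²(3L − a)/(6EI) = 15104/EI
  δ_0 = 18625/EI
Tip deflection under a unit load at B: L³/(3EI) = 732.3/EI.
Compatibility at B: δ_0 − R_B·δ_{BB} = 0, so R_B = 18625/732.3 = 25.43 kN.
Moment equilibrium about A: M_A = Σ(load moments about A) − R_B·L = 555.9 − 25.43×13 = 225.3 kN·m.

M_A = 225.3 kN·m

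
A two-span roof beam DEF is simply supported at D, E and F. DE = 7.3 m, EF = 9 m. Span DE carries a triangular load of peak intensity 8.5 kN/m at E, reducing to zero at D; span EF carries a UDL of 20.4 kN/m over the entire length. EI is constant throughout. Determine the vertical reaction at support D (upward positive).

R_D = -7.134 kN

Release continuity at E by inserting a hinge; the redundant is the internal moment M_E. The primary structure is two simply-supported spans DE and EF.
Rotations at E on the released spans (each span's end-slope, ×1/EI):
  span DE: triangular load, peak 8.5: w₀L³/(45EI) = 73.48/EI
  span EF: UDL 20.4: wL³/(24EI) = 619.6/EI
  relative rotation θ_0 = (73.48 + 619.6)/EI = 693.1/EI
A unit hogging moment at E produces rotation L₁/(3EI) + L₂/(3EI) = 5.433/EI.
Compatibility: M_E·(L₁+L₂)/(3EI) = θ_0, giving M_E = 127.6 kN·m (hogging).
Span DE, ΣM about D with M_E applied at E: R_E^{DE}·7.3 = 151 + 127.6, so R_E^{DE} = 38.16 kN and R_D = 31.02 − 38.16 = -7.134 kN.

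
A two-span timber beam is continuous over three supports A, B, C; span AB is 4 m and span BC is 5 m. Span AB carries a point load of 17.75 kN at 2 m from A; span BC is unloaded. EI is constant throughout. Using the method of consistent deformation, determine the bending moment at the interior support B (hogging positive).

Release continuity at B by inserting a hinge; the redundant is the internal moment M_B. The primary structure is two simply-supported spans AB and BC.
End slopes at the hinge B, treating each span as simply supported:
  span AB: point load 17.75 at a = 2: Pab(L + a)/(6LEI) = 17.75/EI
  relative rotation θ_0 = (17.75 + 0)/EI = 17.75/EI
A unit hogging moment at B produces rotation L₁/(3EI) + L₂/(3EI) = 3/EI.
Compatibility: M_B·(L₁+L₂)/(3EI) = θ_0, giving M_B = 5.917 kN·m (hogging).

M_B = 5.917 kN·m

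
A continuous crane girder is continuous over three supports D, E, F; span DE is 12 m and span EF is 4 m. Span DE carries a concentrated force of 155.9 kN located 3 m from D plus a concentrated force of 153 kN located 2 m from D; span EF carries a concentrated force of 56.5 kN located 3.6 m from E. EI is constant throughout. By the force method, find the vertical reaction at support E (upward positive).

R_E = 163.1 kN

Insert a hinge at E; M_E is the redundant, and each span becomes simply supported.
Discontinuity in slope at E on the released structure — sum the simple-span end rotations:
  span DE: point load 155.9 at a = 3: Pab(L + a)/(6LEI) = 876.9/EI
  span DE: point load 153 at a = 2: Pab(L + a)/(6LEI) = 595/EI
  span EF: point load 56.5 at a = 3.6: Pab(L + b)/(6LEI) = 14.92/EI
  relative rotation θ_0 = (1472 + 14.92)/EI = 1487/EI
A unit hogging moment at E produces rotation L₁/(3EI) + L₂/(3EI) = 5.333/EI.
Compatibility: M_E·(L₁+L₂)/(3EI) = θ_0, giving M_E = 278.8 kN·m (hogging).
Span DE, ΣM about D with M_E applied at E: R_E^{DE}·12 = 773.7 + 278.8, so R_E^{DE} = 87.71 kN and R_D = 308.9 − 87.71 = 221.2 kN.
Span EF, ΣM about F: R_E^{EF}·4 = 22.6 + 278.8, so R_E^{EF} = 75.35 kN and R_F = 56.5 − 75.35 = -18.85 kN.
R_E = 87.71 + 75.35 = 163.1 kN.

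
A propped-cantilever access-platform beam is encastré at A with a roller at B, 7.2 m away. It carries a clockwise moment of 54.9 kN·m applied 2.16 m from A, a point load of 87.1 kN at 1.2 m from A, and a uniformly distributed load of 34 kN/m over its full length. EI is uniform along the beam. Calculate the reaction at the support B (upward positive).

R_B = 101.1 kN

Take the reaction at B as the redundant and release it; the primary structure is a cantilever fixed at A.
Downward deflection at the released point B due to the loads:
  clockwise couple 54.9 at a = 2.16: M₀a(2L − a)/(2EI) = 725.7/EI
  point load 87.1 at a = 1.2: Pa²(3L − a)/(6EI) = 426.4/EI
  UDL 34: wL⁴/(8EI) = 11421/EI
  δ_0 = 12574/EI
Flexibility coefficient — unit upward force at B: δ_{BB} = L³/(3EI) = 124.4/EI.
The prop prevents deflection at B: R_B = δ_0/δ_{BB} = 12574/124.4 = 101.1 kN.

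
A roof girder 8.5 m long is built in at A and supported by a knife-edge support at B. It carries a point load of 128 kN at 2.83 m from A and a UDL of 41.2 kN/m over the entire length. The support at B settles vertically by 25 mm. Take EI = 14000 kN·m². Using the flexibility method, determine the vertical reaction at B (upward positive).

R_B = 148.5 kN

Remove the prop at B; the released (primary) structure is a cantilever built in at A.
Downward deflection at the released point B due to the loads:
  point load 128 at a = 2.83: Pa²(3L − a)/(6EI) = 3873/EI
  UDL 41.2: wL⁴/(8EI) = 26883/EI
  δ_0 = 30757/EI
Tip deflection under a unit load at B: L³/(3EI) = 204.7/EI.
With EI = 14000 kN·m²: δ_0 = 2.1969 m and δ_{BB} = 0.014622 m/kN.
Compatibility — the beam at B must follow the support down by 0.025 m: δ_0 − R_B·δ_{BB} = 0.025, so R_B = (2.1969 − 0.025)/0.014622 = 148.5 kN.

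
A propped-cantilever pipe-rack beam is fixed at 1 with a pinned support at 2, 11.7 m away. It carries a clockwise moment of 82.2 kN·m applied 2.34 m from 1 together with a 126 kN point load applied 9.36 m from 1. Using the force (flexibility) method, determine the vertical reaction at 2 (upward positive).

R_2 = 92.5 kN

Take the reaction at 2 as the redundant and release it; the primary structure is a cantilever fixed at 1.
Downward deflection at the released point 2 due to the loads:
  clockwise couple 82.2 at a = 2.34: M₀a(2L − a)/(2EI) = 2025/EI
  point load 126 at a = 9.36: Pa²(3L − a)/(6EI) = 47356/EI
  δ_0 = 49382/EI
Flexibility coefficient — unit upward force at 2: δ_{22} = L³/(3EI) = 533.9/EI.
The prop prevents deflection at 2: R_2 = δ_0/δ_{22} = 49382/533.9 = 92.5 kN.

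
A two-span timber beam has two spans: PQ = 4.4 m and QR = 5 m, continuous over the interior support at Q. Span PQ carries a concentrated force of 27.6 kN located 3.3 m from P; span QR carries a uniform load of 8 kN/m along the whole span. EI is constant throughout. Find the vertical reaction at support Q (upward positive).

Release continuity at Q by inserting a hinge; the redundant is the internal moment M_Q. The primary structure is two simply-supported spans PQ and QR.
Discontinuity in slope at Q on the released structure — sum the simple-span end rotations:
  span PQ: point load 27.6 at a = 3.3: Pab(L + a)/(6LEI) = 29.22/EI
  span QR: UDL 8: wL³/(24EI) = 41.67/EI
  relative rotation θ_0 = (29.22 + 41.67)/EI = 70.89/EI
A unit hogging moment at Q produces rotation L₁/(3EI) + L₂/(3EI) = 3.133/EI.
Compatibility: M_Q·(L₁+L₂)/(3EI) = θ_0, giving M_Q = 22.62 kN·m (hogging).
Span PQ, ΣM about P with M_Q applied at Q: R_Q^{PQ}·4.4 = 91.08 + 22.62, so R_Q^{PQ} = 25.84 kN and R_P = 27.6 − 25.84 = 1.758 kN.
Span QR, ΣM about R: R_Q^{QR}·5 = 100 + 22.62, so R_Q^{QR} = 24.52 kN and R_R = 40 − 24.52 = 15.48 kN.
R_Q = 25.84 + 24.52 = 50.37 kN.

R_Q = 50.37 kN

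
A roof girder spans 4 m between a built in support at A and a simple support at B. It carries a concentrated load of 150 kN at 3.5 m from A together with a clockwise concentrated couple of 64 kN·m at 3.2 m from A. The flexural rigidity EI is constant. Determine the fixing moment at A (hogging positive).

Release the roller at B. Primary structure: cantilever fixed at A.
Downward deflection at the released point B due to the loads:
  point load 150 at a = 3.5: Pa²(3L − a)/(6EI) = 2603/EI
  clockwise couple 64 at a = 3.2: M₀a(2L − a)/(2EI) = 491.5/EI
  δ_0 = 3095/EI
Tip deflection under a unit load at B: L³/(3EI) = 21.33/EI.
Compatibility at B: δ_0 − R_B·δ_{BB} = 0, so R_B = 3095/21.33 = 145.1 kN.
Moment equilibrium about A: M_A = Σ(load moments about A) − R_B·L = 589 − 145.1×4 = 8.754 kN·m.

M_A = 8.754 kN·m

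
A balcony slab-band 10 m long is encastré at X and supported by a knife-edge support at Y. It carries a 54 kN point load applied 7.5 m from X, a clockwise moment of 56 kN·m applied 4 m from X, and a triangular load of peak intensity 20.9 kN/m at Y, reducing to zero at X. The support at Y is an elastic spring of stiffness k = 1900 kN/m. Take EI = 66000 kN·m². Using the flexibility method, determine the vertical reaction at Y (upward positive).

Release the roller at Y. Primary structure: cantilever fixed at X.
Deflection at Y on the released cantilever, summing each load's contribution:
  point load 54 at a = 7.5: Pa²(3L − a)/(6EI) = 11391/EI
  clockwise couple 56 at a = 4: M₀a(2L − a)/(2EI) = 1792/EI
  triangular load, peak 20.9 at the free end: 11w₀L⁴/(120EI) = 19158/EI
  δ_0 = 32341/EI
Tip deflection under a unit load at Y: L³/(3EI) = 333.3/EI.
With EI = 66000 kN·m²: δ_0 = 0.49001 m and δ_{YY} = 0.005051 m/kN.
Compatibility — the spring shortens by R_Y/k under the reaction it provides: δ_0 − R_Y·δ_{YY} = R_Y/k. With 1/k = 0.000526 m/kN, R_Y = δ_0 / (δ_{YY} + 1/k) = 0.49001 / (0.005051 + 0.000526) = 87.87 kN.

R_Y = 87.87 kN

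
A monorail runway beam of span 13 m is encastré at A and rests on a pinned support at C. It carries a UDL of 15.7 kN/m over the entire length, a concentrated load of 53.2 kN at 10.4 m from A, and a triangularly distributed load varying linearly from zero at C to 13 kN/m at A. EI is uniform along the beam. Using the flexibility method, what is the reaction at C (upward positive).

Choose R_C as the redundant. The primary structure is the cantilever fixed at A.
Deflection at C on the released cantilever, summing each load's contribution:
  UDL 15.7: wL⁴/(8EI) = 56051/EI
  point load 53.2 at a = 10.4: Pa²(3L − a)/(6EI) = 27428/EI
  triangular load, peak 13 at the fixed end: w₀L⁴/(30EI) = 12376/EI
  δ_0 = 95855/EI
Flexibility coefficient — unit upward force at C: δ_{CC} = L³/(3EI) = 732.3/EI.
The prop prevents deflection at C: R_C = δ_0/δ_{CC} = 95855/732.3 = 130.9 kN.

R_C = 130.9 kN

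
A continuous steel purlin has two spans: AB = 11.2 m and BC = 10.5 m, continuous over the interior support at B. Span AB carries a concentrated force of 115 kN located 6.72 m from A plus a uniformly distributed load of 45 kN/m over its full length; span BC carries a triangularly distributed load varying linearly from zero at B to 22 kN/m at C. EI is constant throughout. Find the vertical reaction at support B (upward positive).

Insert a hinge at B; M_B is the redundant, and each span becomes simply supported.
End slopes at the hinge B, treating each span as simply supported:
  span AB: point load 115 at a = 6.72: Pab(L + a)/(6LEI) = 923.2/EI
  span AB: UDL 45: wL³/(24EI) = 2634/EI
  span BC: triangular load, peak 22: 7w₀L³/(360EI) = 495.2/EI
  relative rotation θ_0 = (3557 + 495.2)/EI = 4053/EI
A unit hogging moment at B produces rotation L₁/(3EI) + L₂/(3EI) = 7.233/EI.
Slope continuity at B: θ_0 = M_B·7.233/EI, so M_B = 4053/7.233 = 560.3 kN·m (hogging).
Span AB, ΣM about A with M_B applied at B: R_B^{AB}·11.2 = 3595 + 560.3, so R_B^{AB} = 371 kN and R_A = 619 − 371 = 248 kN.
Span BC, ΣM about C: R_B^{BC}·10.5 = 404.2 + 560.3, so R_B^{BC} = 91.86 kN and R_C = 115.5 − 91.86 = 23.64 kN.
R_B = 371 + 91.86 = 462.9 kN.

R_B = 462.9 kN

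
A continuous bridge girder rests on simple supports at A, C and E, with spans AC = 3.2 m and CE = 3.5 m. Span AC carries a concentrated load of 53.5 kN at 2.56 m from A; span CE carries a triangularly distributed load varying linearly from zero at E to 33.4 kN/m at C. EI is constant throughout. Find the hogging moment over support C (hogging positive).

Release continuity at C by inserting a hinge; the redundant is the internal moment M_C. The primary structure is two simply-supported spans AC and CE.
Rotations at C on the released spans (each span's end-slope, ×1/EI):
  span AC: point load 53.5 at a = 2.56: Pab(L + a)/(6LEI) = 26.3/EI
  span CE: triangular load, peak 33.4: w₀L³/(45EI) = 31.82/EI
  relative rotation θ_0 = (26.3 + 31.82)/EI = 58.12/EI
A unit hogging moment at C produces rotation L₁/(3EI) + L₂/(3EI) = 2.233/EI.
Compatibility: M_C·(L₁+L₂)/(3EI) = θ_0, giving M_C = 26.02 kN·m (hogging).

M_C = 26.02 kN·m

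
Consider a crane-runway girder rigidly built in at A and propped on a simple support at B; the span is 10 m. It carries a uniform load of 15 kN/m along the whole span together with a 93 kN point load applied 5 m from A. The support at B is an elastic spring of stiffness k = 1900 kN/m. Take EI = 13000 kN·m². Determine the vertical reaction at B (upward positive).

Choose R_B as the redundant. The primary structure is the cantilever fixed at A.
Downward deflection at the released point B due to the loads:
  UDL 15: wL⁴/(8EI) = 18750/EI
  point load 93 at a = 5: Pa²(3L − a)/(6EI) = 9688/EI
  δ_0 = 28438/EI
Flexibility coefficient — unit upward force at B: δ_{BB} = L³/(3EI) = 333.3/EI.
With EI = 13000 kN·m²: δ_0 = 2.1875 m and δ_{BB} = 0.025641 m/kN.
Compatibility — the spring shortens by R_B/k under the reaction it provides: δ_0 − R_B·δ_{BB} = R_B/k. With 1/k = 0.000526 m/kN, R_B = δ_0 / (δ_{BB} + 1/k) = 2.1875 / (0.025641 + 0.000526) = 83.6 kN.

R_B = 83.6 kN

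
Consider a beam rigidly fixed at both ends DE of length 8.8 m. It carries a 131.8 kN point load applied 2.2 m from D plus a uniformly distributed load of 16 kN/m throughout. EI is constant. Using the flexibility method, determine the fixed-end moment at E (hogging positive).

M_E = 157.6 kN·m

Take the two fixed-end moments M_D, M_E as redundants; the released structure is the simple span DE.
On the primary (simply-supported) span, the end slopes from the loading are:
  at D: point load 131.8 at a = 2.2: Pab(L + b)/(6LEI) = 558.2/EI
  at E: point load 131.8 at a = 2.2: Pab(L + a)/(6LEI) = 398.7/EI
  at D: UDL 16: wL³/(24EI) = 454.3/EI
  at E: UDL 16: wL³/(24EI) = 454.3/EI
  θ_D0 = 1012/EI,  θ_E0 = 853/EI
Flexibility coefficients: a unit moment at one end gives L/(3EI) there and L/(6EI) at the far end, so f₁₁ = f₂₂ = 2.933/EI and f₁₂ = f₂₁ = 1.467/EI.
Compatibility — zero rotation at each built-in end:
  2.933 M_D + 1.467 M_E = 1012
  1.467 M_D + 2.933 M_E = 853
Solving the pair gives M_D = 266.4 kN·m and M_E = 157.6 kN·m (hogging).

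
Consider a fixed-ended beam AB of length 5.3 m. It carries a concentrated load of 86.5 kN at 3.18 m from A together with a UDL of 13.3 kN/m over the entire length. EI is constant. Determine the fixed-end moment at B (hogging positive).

M_B = 97.15 kN·m

Release both end moments; the primary structure is a simply-supported span AB with redundants M_A and M_B.
End rotations of the released simple span under the applied load (×1/EI):
  at A: point load 86.5 at a = 3.18: Pab(L + b)/(6LEI) = 136.1/EI
  at B: point load 86.5 at a = 3.18: Pab(L + a)/(6LEI) = 155.5/EI
  at A: UDL 13.3: wL³/(24EI) = 82.5/EI
  at B: UDL 13.3: wL³/(24EI) = 82.5/EI
  θ_A0 = 218.6/EI,  θ_B0 = 238/EI
Flexibility coefficients: a unit moment at one end gives L/(3EI) there and L/(6EI) at the far end, so f₁₁ = f₂₂ = 1.767/EI and f₁₂ = f₂₁ = 0.8833/EI.
Compatibility — zero rotation at each built-in end:
  1.767 M_A + 0.8833 M_B = 218.6
  0.8833 M_A + 1.767 M_B = 238
Solving the pair gives M_A = 75.14 kN·m and M_B = 97.15 kN·m (hogging).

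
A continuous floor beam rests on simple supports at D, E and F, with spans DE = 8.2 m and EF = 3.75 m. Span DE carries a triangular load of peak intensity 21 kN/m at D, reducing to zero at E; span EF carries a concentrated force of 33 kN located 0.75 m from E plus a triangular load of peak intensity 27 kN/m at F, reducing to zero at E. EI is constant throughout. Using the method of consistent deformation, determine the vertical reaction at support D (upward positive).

Release continuity at E by inserting a hinge; the redundant is the internal moment M_E. The primary structure is two simply-supported spans DE and EF.
Discontinuity in slope at E on the released structure — sum the simple-span end rotations:
  span DE: triangular load, peak 21: 7w₀L³/(360EI) = 225.1/EI
  span EF: point load 33 at a = 0.75: Pab(L + b)/(6LEI) = 22.27/EI
  span EF: triangular load, peak 27: 7w₀L³/(360EI) = 27.69/EI
  relative rotation θ_0 = (225.1 + 49.96)/EI = 275.1/EI
A unit hogging moment at E produces rotation L₁/(3EI) + L₂/(3EI) = 3.983/EI.
Slope continuity at E: θ_0 = M_E·3.983/EI, so M_E = 275.1/3.983 = 69.06 kN·m (hogging).
Span DE, ΣM about D with M_E applied at E: R_E^{DE}·8.2 = 235.3 + 69.06, so R_E^{DE} = 37.12 kN and R_D = 86.1 − 37.12 = 48.98 kN.

R_D = 48.98 kN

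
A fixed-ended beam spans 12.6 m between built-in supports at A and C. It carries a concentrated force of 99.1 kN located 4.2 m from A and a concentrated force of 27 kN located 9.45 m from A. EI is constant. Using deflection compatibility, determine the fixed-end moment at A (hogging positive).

Release both end moments; the primary structure is a simply-supported span AC with redundants M_A and M_C.
On the primary (simply-supported) span, the end slopes from the loading are:
  at A: point load 99.1 at a = 4.2: Pab(L + b)/(6LEI) = 971.2/EI
  at C: point load 99.1 at a = 4.2: Pab(L + a)/(6LEI) = 776.9/EI
  at A: point load 27 at a = 9.45: Pab(L + b)/(6LEI) = 167.4/EI
  at C: point load 27 at a = 9.45: Pab(L + a)/(6LEI) = 234.4/EI
  θ_A0 = 1139/EI,  θ_C0 = 1011/EI
Flexibility coefficients: a unit moment at one end gives L/(3EI) there and L/(6EI) at the far end, so f₁₁ = f₂₂ = 4.2/EI and f₁₂ = f₂₁ = 2.1/EI.
Compatibility — zero rotation at each built-in end:
  4.2 M_A + 2.1 M_C = 1139
  2.1 M_A + 4.2 M_C = 1011
Solving the pair gives M_A = 200.9 kN·m and M_C = 140.3 kN·m (hogging).

M_A = 200.9 kN·m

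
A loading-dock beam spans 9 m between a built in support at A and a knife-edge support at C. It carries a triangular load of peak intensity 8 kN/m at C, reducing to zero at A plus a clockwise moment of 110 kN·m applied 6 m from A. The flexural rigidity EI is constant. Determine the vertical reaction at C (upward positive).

Choose R_C as the redundant. The primary structure is the cantilever fixed at A.
Downward deflection at the released point C due to the loads:
  triangular load, peak 8 at the free end: 11w₀L⁴/(120EI) = 4811/EI
  clockwise couple 110 at a = 6: M₀a(2L − a)/(2EI) = 3960/EI
  δ_0 = 8771/EI
Flexibility coefficient — unit upward force at C: δ_{CC} = L³/(3EI) = 243/EI.
The prop prevents deflection at C: R_C = δ_0/δ_{CC} = 8771/243 = 36.1 kN.

R_C = 36.1 kN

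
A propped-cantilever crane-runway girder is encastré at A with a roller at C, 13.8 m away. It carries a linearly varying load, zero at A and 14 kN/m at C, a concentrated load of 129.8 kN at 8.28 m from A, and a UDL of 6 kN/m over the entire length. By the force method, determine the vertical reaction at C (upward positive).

R_C = 140.3 kN

Release the roller at C. Primary structure: cantilever fixed at A.
Primary-structure tip deflection at C by superposition:
  triangular load, peak 14 at the free end: 11w₀L⁴/(120EI) = 46543/EI
  point load 129.8 at a = 8.28: Pa²(3L − a)/(6EI) = 49122/EI
  UDL 6: wL⁴/(8EI) = 27201/EI
  δ_0 = 122866/EI
Tip deflection under a unit load at C: L³/(3EI) = 876/EI.
The prop prevents deflection at C: R_C = δ_0/δ_{CC} = 122866/876 = 140.3 kN.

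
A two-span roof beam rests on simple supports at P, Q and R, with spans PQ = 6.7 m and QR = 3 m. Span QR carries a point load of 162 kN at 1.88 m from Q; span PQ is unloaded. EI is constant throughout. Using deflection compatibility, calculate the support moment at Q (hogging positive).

Insert a hinge at Q; M_Q is the redundant, and each span becomes simply supported.
End slopes at the hinge Q, treating each span as simply supported:
  span QR: point load 162 at a = 1.88: Pab(L + b)/(6LEI) = 78.08/EI
  relative rotation θ_0 = (0 + 78.08)/EI = 78.08/EI
A unit hogging moment at Q produces rotation L₁/(3EI) + L₂/(3EI) = 3.233/EI.
Slope continuity at Q: θ_0 = M_Q·3.233/EI, so M_Q = 78.08/3.233 = 24.15 kN·m (hogging).

M_Q = 24.15 kN·m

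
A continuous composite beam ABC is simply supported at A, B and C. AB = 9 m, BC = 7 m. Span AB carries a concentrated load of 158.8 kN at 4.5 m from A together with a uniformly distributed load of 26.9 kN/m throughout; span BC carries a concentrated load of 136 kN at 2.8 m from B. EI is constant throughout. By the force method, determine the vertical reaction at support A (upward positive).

Release continuity at B by inserting a hinge; the redundant is the internal moment M_B. The primary structure is two simply-supported spans AB and BC.
Discontinuity in slope at B on the released structure — sum the simple-span end rotations:
  span AB: point load 158.8 at a = 4.5: Pab(L + a)/(6LEI) = 803.9/EI
  span AB: UDL 26.9: wL³/(24EI) = 817.1/EI
  span BC: point load 136 at a = 2.8: Pab(L + b)/(6LEI) = 426.5/EI
  relative rotation θ_0 = (1621 + 426.5)/EI = 2048/EI
A unit hogging moment at B produces rotation L₁/(3EI) + L₂/(3EI) = 5.333/EI.
Slope continuity at B: θ_0 = M_B·5.333/EI, so M_B = 2048/5.333 = 383.9 kN·m (hogging).
Span AB, ΣM about A with M_B applied at B: R_B^{AB}·9 = 1804 + 383.9, so R_B^{AB} = 243.1 kN and R_A = 400.9 − 243.1 = 157.8 kN.

R_A = 157.8 kN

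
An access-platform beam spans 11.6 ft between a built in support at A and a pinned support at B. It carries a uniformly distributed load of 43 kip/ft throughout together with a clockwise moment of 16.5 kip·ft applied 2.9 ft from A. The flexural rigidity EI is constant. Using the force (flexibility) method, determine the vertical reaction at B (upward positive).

Release the roller at B. Primary structure: cantilever fixed at A.
Deflection at B on the released cantilever, summing each load's contribution:
  UDL 43: wL⁴/(8EI) = 97322/EI
  clockwise couple 16.5 at a = 2.9: M₀a(2L − a)/(2EI) = 485.7/EI
  δ_0 = 97808/EI
Flexibility coefficient — unit upward force at B: δ_{BB} = L³/(3EI) = 520.3/EI.
The prop prevents deflection at B: R_B = δ_0/δ_{BB} = 97808/520.3 = 188 kip.

R_B = 188 kip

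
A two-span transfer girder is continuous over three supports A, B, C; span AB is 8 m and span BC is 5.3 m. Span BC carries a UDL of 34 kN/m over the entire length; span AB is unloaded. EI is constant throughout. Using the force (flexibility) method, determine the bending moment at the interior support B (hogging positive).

Take M_B as the redundant. Released structure: two simple spans AB and BC with a hinge at B.
End slopes at the hinge B, treating each span as simply supported:
  span BC: UDL 34: wL³/(24EI) = 210.9/EI
  relative rotation θ_0 = (0 + 210.9)/EI = 210.9/EI
A unit hogging moment at B produces rotation L₁/(3EI) + L₂/(3EI) = 4.433/EI.
Compatibility: M_B·(L₁+L₂)/(3EI) = θ_0, giving M_B = 47.57 kN·m (hogging).

M_B = 47.57 kN·m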